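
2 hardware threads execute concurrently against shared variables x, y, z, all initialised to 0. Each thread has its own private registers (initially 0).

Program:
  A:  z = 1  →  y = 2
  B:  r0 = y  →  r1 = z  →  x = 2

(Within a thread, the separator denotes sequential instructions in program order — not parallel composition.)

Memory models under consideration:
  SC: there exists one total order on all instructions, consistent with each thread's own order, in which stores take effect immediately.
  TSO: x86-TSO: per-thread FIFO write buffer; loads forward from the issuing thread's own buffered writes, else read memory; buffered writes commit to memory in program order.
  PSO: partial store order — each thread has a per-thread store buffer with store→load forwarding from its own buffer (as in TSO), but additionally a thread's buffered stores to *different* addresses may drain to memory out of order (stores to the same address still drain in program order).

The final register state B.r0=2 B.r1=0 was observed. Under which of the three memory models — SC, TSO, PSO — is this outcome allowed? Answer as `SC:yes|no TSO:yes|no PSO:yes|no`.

outcome vector order: (B.r0,B.r1)
under SC → <0 0> <0 1> <2 1>
under TSO → <0 0> <0 1> <2 1>
under PSO → <0 0> <0 1> <2 0> <2 1>
target <2 0> ∈ {PSO}

SC:no TSO:no PSO:yes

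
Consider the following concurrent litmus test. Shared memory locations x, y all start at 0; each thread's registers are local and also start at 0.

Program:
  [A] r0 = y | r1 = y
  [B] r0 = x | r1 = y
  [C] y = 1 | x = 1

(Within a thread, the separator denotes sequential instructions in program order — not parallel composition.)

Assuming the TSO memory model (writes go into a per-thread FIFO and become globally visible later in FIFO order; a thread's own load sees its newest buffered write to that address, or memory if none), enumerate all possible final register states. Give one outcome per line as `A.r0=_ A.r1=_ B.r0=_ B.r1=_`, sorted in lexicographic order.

outcome vector order: (A.r0,A.r1,B.r0,B.r1)
|TSO outcomes| = 9

A.r0=0 A.r1=0 B.r0=0 B.r1=0
A.r0=0 A.r1=0 B.r0=0 B.r1=1
A.r0=0 A.r1=0 B.r0=1 B.r1=1
A.r0=0 A.r1=1 B.r0=0 B.r1=0
A.r0=0 A.r1=1 B.r0=0 B.r1=1
A.r0=0 A.r1=1 B.r0=1 B.r1=1
A.r0=1 A.r1=1 B.r0=0 B.r1=0
A.r0=1 A.r1=1 B.r0=0 B.r1=1
A.r0=1 A.r1=1 B.r0=1 B.r1=1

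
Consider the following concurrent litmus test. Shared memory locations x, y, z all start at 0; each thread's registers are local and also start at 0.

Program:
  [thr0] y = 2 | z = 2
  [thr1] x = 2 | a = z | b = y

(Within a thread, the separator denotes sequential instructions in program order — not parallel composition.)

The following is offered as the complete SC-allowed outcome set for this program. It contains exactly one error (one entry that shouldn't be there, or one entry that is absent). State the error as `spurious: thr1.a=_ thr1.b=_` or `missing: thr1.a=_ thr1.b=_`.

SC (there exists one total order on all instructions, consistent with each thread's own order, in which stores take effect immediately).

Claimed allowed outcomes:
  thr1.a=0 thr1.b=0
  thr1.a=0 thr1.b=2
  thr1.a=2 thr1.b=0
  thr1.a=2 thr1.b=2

outcome vector order: (thr1.a,thr1.b)
SC: 3 outcomes — {(0,0), (0,2), (2,2)}
claimed∖SC = {(2,0)}

spurious: thr1.a=2 thr1.b=0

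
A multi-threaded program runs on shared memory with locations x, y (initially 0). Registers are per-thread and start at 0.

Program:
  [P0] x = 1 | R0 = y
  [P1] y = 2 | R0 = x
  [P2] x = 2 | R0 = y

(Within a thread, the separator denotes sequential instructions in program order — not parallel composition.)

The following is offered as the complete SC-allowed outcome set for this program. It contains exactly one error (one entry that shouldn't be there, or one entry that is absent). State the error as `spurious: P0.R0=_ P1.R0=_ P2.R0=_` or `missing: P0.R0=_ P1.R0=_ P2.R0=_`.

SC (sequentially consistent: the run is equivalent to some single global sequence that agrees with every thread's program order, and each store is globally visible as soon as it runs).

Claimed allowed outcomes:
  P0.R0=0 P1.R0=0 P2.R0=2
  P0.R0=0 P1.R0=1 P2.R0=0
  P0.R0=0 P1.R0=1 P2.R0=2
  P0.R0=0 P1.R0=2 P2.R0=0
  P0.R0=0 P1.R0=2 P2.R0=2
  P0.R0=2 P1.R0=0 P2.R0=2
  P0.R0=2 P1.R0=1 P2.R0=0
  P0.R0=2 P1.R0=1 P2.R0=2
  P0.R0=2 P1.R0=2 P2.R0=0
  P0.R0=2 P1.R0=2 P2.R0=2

spurious: P0.R0=0 P1.R0=0 P2.R0=2

outcome vector order: (P0.R0,P1.R0,P2.R0)
under SC → 010; 012; 020; 022; 202; 210; 212; 220; 222
claimed∖SC = {002}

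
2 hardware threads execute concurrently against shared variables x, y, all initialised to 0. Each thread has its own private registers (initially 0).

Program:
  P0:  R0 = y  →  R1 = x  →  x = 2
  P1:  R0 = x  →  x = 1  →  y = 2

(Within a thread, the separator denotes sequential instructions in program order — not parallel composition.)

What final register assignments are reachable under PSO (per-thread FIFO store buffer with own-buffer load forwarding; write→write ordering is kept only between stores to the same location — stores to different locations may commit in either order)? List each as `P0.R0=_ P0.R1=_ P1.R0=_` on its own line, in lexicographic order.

outcome vector order: (P0.R0,P0.R1,P1.R0)
|PSO outcomes| = 5

P0.R0=0 P0.R1=0 P1.R0=0
P0.R0=0 P0.R1=0 P1.R0=2
P0.R0=0 P0.R1=1 P1.R0=0
P0.R0=2 P0.R1=0 P1.R0=0
P0.R0=2 P0.R1=1 P1.R0=0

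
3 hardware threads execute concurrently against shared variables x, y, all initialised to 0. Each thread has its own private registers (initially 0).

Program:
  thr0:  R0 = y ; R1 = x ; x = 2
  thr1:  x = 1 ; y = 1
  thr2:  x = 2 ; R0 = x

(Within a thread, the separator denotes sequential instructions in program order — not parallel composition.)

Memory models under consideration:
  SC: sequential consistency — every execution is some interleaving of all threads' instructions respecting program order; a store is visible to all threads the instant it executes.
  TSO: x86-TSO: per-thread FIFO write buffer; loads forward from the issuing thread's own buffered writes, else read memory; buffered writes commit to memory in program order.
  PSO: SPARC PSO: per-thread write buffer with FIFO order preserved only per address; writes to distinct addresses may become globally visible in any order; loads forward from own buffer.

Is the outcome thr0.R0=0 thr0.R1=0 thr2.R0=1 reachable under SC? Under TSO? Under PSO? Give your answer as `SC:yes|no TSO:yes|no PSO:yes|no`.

outcome vector order: (thr0.R0,thr0.R1,thr2.R0)
SC: 9 outcomes — {<0 0 1>; <0 0 2>; <0 1 1>; <0 1 2>; <0 2 1>; <0 2 2>; <1 1 1>; <1 1 2>; <1 2 2>}
TSO: 9 outcomes — {<0 0 1>; <0 0 2>; <0 1 1>; <0 1 2>; <0 2 1>; <0 2 2>; <1 1 1>; <1 1 2>; <1 2 2>}
PSO: 12 outcomes — {<0 0 1>; <0 0 2>; <0 1 1>; <0 1 2>; <0 2 1>; <0 2 2>; <1 0 1>; <1 0 2>; <1 1 1>; <1 1 2>; <1 2 1>; <1 2 2>}
target <0 0 1> ∈ {SC,TSO,PSO}

SC:yes TSO:yes PSO:yes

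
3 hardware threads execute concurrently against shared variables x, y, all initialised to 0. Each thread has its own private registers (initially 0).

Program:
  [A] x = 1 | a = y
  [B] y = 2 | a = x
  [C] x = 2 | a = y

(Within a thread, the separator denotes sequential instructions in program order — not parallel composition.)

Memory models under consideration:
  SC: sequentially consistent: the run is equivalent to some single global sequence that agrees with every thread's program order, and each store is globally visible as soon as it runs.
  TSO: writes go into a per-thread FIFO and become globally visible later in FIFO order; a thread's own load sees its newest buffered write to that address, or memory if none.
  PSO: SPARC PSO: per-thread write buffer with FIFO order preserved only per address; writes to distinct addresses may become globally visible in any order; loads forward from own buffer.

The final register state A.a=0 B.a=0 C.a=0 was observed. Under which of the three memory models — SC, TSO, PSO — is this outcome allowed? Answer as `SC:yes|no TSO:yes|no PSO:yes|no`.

outcome vector order: (A.a,B.a,C.a)
SC (9): (0,1,0) (0,1,2) (0,2,0) (0,2,2) (2,0,2) (2,1,0) (2,1,2) (2,2,0) (2,2,2)
TSO (12): (0,0,0) (0,0,2) (0,1,0) (0,1,2) (0,2,0) (0,2,2) (2,0,0) (2,0,2) (2,1,0) (2,1,2) (2,2,0) (2,2,2)
PSO (12): (0,0,0) (0,0,2) (0,1,0) (0,1,2) (0,2,0) (0,2,2) (2,0,0) (2,0,2) (2,1,0) (2,1,2) (2,2,0) (2,2,2)
target (0,0,0) ∈ {TSO,PSO}

SC:no TSO:yes PSO:yes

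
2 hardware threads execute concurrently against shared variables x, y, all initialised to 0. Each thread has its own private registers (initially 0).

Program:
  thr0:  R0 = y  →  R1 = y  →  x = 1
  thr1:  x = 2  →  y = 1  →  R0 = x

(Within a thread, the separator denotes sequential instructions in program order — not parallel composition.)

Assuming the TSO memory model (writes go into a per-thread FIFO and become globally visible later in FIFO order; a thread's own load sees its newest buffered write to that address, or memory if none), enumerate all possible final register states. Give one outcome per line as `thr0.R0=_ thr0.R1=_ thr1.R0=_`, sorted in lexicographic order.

outcome vector order: (thr0.R0,thr0.R1,thr1.R0)
|TSO outcomes| = 6

thr0.R0=0 thr0.R1=0 thr1.R0=1
thr0.R0=0 thr0.R1=0 thr1.R0=2
thr0.R0=0 thr0.R1=1 thr1.R0=1
thr0.R0=0 thr0.R1=1 thr1.R0=2
thr0.R0=1 thr0.R1=1 thr1.R0=1
thr0.R0=1 thr0.R1=1 thr1.R0=2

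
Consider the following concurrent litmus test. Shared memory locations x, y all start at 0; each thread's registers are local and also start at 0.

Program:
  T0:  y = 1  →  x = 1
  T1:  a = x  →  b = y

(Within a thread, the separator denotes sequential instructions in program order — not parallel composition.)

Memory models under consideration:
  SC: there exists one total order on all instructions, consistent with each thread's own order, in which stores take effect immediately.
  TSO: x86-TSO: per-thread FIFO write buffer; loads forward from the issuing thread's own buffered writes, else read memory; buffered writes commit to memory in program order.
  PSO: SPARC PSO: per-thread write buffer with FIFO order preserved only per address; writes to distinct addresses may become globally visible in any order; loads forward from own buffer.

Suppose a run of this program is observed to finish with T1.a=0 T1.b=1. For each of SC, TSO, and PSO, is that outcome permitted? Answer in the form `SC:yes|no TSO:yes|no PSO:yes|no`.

outcome vector order: (T1.a,T1.b)
SC (3): (0,0); (0,1); (1,1)
TSO (3): (0,0); (0,1); (1,1)
PSO (4): (0,0); (0,1); (1,0); (1,1)
target (0,1) ∈ {SC,TSO,PSO}

SC:yes TSO:yes PSO:yes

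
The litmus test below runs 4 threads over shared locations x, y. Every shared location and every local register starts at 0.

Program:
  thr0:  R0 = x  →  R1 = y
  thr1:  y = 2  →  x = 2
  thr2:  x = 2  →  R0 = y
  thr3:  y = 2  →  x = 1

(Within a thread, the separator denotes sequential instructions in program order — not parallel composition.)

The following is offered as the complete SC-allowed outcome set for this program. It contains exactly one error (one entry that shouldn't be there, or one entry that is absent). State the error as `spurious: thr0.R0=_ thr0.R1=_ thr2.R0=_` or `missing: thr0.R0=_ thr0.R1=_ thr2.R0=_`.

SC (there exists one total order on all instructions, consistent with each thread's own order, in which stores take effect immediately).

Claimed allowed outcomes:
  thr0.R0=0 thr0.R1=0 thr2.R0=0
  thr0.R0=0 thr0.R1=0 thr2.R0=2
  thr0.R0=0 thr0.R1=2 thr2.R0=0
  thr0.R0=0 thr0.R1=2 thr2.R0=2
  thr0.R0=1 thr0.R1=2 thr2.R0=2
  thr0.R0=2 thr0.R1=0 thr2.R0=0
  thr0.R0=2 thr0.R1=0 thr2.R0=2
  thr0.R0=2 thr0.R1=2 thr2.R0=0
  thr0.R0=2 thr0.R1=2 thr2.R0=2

missing: thr0.R0=1 thr0.R1=2 thr2.R0=0

outcome vector order: (thr0.R0,thr0.R1,thr2.R0)
SC: 10 outcomes — {000 002 020 022 120 122 200 202 220 222}
SC∖claimed = {120}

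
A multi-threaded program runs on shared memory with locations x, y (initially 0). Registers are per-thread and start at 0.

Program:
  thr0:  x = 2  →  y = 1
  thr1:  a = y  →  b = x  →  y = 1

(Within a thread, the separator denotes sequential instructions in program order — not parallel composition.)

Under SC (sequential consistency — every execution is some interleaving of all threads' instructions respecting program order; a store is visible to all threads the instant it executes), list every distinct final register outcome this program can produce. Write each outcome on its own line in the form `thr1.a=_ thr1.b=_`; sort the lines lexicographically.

thr1.a=0 thr1.b=0
thr1.a=0 thr1.b=2
thr1.a=1 thr1.b=2

outcome vector order: (thr1.a,thr1.b)
|SC outcomes| = 3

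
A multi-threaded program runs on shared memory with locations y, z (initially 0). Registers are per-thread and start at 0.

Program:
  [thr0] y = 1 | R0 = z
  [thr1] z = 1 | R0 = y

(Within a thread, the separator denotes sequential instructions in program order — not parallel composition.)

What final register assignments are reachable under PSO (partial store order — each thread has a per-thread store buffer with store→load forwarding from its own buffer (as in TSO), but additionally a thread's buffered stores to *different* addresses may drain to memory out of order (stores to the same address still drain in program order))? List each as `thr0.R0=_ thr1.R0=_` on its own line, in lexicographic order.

thr0.R0=0 thr1.R0=0
thr0.R0=0 thr1.R0=1
thr0.R0=1 thr1.R0=0
thr0.R0=1 thr1.R0=1

outcome vector order: (thr0.R0,thr1.R0)
|PSO outcomes| = 4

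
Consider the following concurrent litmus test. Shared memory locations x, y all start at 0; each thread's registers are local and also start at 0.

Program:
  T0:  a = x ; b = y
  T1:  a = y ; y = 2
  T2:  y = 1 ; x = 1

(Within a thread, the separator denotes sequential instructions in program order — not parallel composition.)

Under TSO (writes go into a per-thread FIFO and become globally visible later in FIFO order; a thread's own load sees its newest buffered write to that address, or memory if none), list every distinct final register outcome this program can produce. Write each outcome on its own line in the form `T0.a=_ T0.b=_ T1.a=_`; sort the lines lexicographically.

outcome vector order: (T0.a,T0.b,T1.a)
|TSO outcomes| = 10

T0.a=0 T0.b=0 T1.a=0
T0.a=0 T0.b=0 T1.a=1
T0.a=0 T0.b=1 T1.a=0
T0.a=0 T0.b=1 T1.a=1
T0.a=0 T0.b=2 T1.a=0
T0.a=0 T0.b=2 T1.a=1
T0.a=1 T0.b=1 T1.a=0
T0.a=1 T0.b=1 T1.a=1
T0.a=1 T0.b=2 T1.a=0
T0.a=1 T0.b=2 T1.a=1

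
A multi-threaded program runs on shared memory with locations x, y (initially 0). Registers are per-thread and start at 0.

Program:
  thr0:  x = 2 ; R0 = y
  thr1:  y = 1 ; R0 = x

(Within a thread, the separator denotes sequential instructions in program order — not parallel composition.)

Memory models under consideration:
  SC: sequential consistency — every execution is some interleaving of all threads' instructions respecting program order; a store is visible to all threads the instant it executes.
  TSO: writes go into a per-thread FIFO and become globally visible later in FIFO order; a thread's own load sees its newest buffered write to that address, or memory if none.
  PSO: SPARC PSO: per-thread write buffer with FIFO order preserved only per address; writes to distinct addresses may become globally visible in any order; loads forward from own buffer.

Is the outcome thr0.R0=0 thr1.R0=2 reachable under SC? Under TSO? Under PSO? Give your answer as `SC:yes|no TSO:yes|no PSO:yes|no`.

SC:yes TSO:yes PSO:yes

outcome vector order: (thr0.R0,thr1.R0)
SC: 3 outcomes — {<0 2>; <1 0>; <1 2>}
TSO: 4 outcomes — {<0 0>; <0 2>; <1 0>; <1 2>}
PSO: 4 outcomes — {<0 0>; <0 2>; <1 0>; <1 2>}
target <0 2> ∈ {SC,TSO,PSO}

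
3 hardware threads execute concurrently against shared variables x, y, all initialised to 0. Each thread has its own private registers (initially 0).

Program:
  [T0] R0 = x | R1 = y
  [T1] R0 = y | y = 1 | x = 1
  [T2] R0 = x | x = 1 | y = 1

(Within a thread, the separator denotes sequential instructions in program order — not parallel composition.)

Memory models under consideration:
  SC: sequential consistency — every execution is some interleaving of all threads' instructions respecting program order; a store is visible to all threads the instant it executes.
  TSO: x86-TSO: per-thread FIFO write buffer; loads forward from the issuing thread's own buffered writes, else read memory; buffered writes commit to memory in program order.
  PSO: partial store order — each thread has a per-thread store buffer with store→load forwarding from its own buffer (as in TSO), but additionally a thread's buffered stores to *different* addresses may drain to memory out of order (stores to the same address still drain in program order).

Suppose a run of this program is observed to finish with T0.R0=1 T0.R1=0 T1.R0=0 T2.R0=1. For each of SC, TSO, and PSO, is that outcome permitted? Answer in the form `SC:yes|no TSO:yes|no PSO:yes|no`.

SC:no TSO:no PSO:yes

outcome vector order: (T0.R0,T0.R1,T1.R0,T2.R0)
SC (11): 0/0/0/0 0/0/0/1 0/0/1/0 0/1/0/0 0/1/0/1 0/1/1/0 1/0/0/0 1/0/1/0 1/1/0/0 1/1/0/1 1/1/1/0
TSO (11): 0/0/0/0 0/0/0/1 0/0/1/0 0/1/0/0 0/1/0/1 0/1/1/0 1/0/0/0 1/0/1/0 1/1/0/0 1/1/0/1 1/1/1/0
PSO (12): 0/0/0/0 0/0/0/1 0/0/1/0 0/1/0/0 0/1/0/1 0/1/1/0 1/0/0/0 1/0/0/1 1/0/1/0 1/1/0/0 1/1/0/1 1/1/1/0
target 1/0/0/1 ∈ {PSO}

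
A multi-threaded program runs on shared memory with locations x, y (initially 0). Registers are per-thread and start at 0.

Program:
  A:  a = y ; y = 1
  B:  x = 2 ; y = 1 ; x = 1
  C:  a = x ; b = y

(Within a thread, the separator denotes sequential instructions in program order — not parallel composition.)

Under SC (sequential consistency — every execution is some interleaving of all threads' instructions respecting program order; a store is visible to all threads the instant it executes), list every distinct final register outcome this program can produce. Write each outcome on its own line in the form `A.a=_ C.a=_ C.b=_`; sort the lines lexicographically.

outcome vector order: (A.a,C.a,C.b)
|SC outcomes| = 10

A.a=0 C.a=0 C.b=0
A.a=0 C.a=0 C.b=1
A.a=0 C.a=1 C.b=1
A.a=0 C.a=2 C.b=0
A.a=0 C.a=2 C.b=1
A.a=1 C.a=0 C.b=0
A.a=1 C.a=0 C.b=1
A.a=1 C.a=1 C.b=1
A.a=1 C.a=2 C.b=0
A.a=1 C.a=2 C.b=1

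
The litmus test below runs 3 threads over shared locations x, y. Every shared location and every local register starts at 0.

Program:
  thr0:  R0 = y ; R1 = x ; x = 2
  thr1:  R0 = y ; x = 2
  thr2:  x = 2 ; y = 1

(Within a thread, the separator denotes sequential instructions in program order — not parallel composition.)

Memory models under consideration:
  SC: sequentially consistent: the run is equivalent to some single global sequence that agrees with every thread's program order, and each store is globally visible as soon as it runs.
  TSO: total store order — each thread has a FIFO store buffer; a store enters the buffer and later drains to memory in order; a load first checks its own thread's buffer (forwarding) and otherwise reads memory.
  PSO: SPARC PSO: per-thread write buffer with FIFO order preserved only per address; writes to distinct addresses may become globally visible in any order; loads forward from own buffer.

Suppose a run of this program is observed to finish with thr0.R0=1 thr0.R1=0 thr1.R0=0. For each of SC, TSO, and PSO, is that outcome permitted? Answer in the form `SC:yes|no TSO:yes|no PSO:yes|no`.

outcome vector order: (thr0.R0,thr0.R1,thr1.R0)
under SC → 000 001 020 021 120 121
under TSO → 000 001 020 021 120 121
under PSO → 000 001 020 021 100 101 120 121
target 100 ∈ {PSO}

SC:no TSO:no PSO:yes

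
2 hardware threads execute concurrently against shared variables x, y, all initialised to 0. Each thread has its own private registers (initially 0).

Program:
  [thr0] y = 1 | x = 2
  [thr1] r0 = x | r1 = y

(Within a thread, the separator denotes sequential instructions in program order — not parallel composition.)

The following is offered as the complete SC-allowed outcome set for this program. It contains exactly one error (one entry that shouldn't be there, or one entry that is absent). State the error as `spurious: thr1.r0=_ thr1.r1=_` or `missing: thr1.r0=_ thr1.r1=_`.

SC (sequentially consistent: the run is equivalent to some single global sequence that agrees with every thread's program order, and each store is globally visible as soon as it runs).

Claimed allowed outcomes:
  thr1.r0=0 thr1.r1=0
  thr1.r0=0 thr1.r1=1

outcome vector order: (thr1.r0,thr1.r1)
[SC] allowed = {(0,0), (0,1), (2,1)}
SC∖claimed = {(2,1)}

missing: thr1.r0=2 thr1.r1=1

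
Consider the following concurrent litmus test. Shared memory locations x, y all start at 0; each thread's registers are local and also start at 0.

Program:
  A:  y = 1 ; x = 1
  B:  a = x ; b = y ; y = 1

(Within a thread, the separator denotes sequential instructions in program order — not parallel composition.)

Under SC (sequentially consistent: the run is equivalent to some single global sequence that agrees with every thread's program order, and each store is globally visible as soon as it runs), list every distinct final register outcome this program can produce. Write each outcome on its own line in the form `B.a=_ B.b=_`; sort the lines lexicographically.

B.a=0 B.b=0
B.a=0 B.b=1
B.a=1 B.b=1

outcome vector order: (B.a,B.b)
|SC outcomes| = 3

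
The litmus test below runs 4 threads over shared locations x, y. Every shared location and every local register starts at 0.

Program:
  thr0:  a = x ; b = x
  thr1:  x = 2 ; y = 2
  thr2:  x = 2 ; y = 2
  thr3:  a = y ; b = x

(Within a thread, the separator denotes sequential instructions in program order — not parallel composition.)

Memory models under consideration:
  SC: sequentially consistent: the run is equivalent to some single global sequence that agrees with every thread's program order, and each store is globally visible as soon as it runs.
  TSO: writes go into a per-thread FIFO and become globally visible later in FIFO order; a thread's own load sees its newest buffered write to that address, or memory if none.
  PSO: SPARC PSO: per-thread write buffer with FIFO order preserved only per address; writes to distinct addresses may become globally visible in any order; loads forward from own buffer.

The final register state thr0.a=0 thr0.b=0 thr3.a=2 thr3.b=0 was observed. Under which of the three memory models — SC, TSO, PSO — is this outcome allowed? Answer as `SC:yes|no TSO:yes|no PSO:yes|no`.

SC:no TSO:no PSO:yes

outcome vector order: (thr0.a,thr0.b,thr3.a,thr3.b)
SC (9): 0/0/0/0, 0/0/0/2, 0/0/2/2, 0/2/0/0, 0/2/0/2, 0/2/2/2, 2/2/0/0, 2/2/0/2, 2/2/2/2
TSO (9): 0/0/0/0, 0/0/0/2, 0/0/2/2, 0/2/0/0, 0/2/0/2, 0/2/2/2, 2/2/0/0, 2/2/0/2, 2/2/2/2
PSO (12): 0/0/0/0, 0/0/0/2, 0/0/2/0, 0/0/2/2, 0/2/0/0, 0/2/0/2, 0/2/2/0, 0/2/2/2, 2/2/0/0, 2/2/0/2, 2/2/2/0, 2/2/2/2
target 0/0/2/0 ∈ {PSO}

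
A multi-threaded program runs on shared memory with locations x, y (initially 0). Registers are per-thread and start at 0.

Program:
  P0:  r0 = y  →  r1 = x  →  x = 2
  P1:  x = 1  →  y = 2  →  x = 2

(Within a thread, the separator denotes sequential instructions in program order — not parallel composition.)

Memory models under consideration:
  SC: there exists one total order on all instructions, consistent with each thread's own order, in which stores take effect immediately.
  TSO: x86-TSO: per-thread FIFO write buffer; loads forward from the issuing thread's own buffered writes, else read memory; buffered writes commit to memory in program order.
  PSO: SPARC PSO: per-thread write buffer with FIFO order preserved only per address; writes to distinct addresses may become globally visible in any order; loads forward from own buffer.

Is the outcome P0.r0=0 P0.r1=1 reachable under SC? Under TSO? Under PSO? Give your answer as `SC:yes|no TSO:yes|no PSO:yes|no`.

SC:yes TSO:yes PSO:yes

outcome vector order: (P0.r0,P0.r1)
under SC → 0/0 0/1 0/2 2/1 2/2
under TSO → 0/0 0/1 0/2 2/1 2/2
under PSO → 0/0 0/1 0/2 2/0 2/1 2/2
target 0/1 ∈ {SC,TSO,PSO}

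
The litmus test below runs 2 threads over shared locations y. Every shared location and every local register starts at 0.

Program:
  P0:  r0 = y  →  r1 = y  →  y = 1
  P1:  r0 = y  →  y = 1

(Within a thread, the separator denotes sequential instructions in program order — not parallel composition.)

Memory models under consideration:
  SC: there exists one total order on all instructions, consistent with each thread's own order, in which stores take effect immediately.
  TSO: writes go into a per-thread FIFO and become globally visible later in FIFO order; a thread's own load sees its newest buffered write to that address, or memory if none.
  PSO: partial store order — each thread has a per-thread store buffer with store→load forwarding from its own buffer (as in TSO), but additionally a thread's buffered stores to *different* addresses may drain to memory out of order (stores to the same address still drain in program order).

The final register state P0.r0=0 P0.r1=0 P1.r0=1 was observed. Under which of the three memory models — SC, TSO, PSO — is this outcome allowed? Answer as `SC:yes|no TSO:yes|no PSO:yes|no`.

SC:yes TSO:yes PSO:yes

outcome vector order: (P0.r0,P0.r1,P1.r0)
under SC → (0,0,0) (0,0,1) (0,1,0) (1,1,0)
under TSO → (0,0,0) (0,0,1) (0,1,0) (1,1,0)
under PSO → (0,0,0) (0,0,1) (0,1,0) (1,1,0)
target (0,0,1) ∈ {SC,TSO,PSO}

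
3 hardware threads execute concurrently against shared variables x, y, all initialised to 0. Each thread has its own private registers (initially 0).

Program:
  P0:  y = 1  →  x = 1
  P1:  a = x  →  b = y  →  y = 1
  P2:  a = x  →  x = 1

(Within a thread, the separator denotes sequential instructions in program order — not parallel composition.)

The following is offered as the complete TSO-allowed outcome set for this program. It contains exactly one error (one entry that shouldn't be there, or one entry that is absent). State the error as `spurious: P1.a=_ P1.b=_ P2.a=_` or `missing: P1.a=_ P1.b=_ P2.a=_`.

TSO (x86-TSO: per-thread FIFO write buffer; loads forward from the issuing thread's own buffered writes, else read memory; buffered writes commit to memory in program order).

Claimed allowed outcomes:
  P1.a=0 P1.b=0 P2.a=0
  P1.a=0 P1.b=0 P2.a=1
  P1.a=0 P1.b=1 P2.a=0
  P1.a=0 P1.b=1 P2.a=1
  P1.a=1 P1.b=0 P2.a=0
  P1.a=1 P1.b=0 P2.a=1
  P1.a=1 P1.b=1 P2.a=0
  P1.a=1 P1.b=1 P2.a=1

outcome vector order: (P1.a,P1.b,P2.a)
[TSO] allowed = {(0,0,0); (0,0,1); (0,1,0); (0,1,1); (1,0,0); (1,1,0); (1,1,1)}
claimed∖TSO = {(1,0,1)}

spurious: P1.a=1 P1.b=0 P2.a=1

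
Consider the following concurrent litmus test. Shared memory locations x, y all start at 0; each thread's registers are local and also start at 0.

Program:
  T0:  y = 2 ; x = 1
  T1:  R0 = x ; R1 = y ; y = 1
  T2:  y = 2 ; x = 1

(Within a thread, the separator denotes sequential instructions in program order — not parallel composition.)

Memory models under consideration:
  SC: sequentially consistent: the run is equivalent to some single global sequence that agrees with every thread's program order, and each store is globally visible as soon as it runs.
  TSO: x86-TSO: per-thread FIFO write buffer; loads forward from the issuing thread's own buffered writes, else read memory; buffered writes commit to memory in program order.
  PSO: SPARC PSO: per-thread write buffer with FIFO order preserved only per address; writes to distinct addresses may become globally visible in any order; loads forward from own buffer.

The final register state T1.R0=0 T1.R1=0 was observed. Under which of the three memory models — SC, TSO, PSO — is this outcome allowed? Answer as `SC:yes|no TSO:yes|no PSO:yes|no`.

outcome vector order: (T1.R0,T1.R1)
SC: 3 outcomes — {(0,0) (0,2) (1,2)}
TSO: 3 outcomes — {(0,0) (0,2) (1,2)}
PSO: 4 outcomes — {(0,0) (0,2) (1,0) (1,2)}
target (0,0) ∈ {SC,TSO,PSO}

SC:yes TSO:yes PSO:yes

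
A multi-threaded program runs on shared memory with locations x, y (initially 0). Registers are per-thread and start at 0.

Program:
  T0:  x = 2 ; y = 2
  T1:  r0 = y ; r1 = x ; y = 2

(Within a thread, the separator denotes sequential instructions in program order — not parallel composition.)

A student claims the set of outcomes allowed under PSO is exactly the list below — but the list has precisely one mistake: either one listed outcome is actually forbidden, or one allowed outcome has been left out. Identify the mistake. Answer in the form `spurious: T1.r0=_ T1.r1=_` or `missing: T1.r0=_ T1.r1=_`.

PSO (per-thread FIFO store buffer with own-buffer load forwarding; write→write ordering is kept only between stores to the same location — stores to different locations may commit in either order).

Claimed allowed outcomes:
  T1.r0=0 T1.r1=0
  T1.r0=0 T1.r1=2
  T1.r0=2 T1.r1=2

missing: T1.r0=2 T1.r1=0

outcome vector order: (T1.r0,T1.r1)
PSO (4): (0,0); (0,2); (2,0); (2,2)
PSO∖claimed = {(2,0)}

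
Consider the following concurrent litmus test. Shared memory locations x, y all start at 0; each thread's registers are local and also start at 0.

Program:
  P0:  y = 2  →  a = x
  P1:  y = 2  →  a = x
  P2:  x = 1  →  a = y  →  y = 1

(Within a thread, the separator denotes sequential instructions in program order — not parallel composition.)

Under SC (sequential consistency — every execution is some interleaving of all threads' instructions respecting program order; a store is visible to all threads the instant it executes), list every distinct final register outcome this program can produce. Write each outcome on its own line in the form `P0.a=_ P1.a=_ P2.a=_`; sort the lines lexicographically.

P0.a=0 P1.a=0 P2.a=2
P0.a=0 P1.a=1 P2.a=2
P0.a=1 P1.a=0 P2.a=2
P0.a=1 P1.a=1 P2.a=0
P0.a=1 P1.a=1 P2.a=2

outcome vector order: (P0.a,P1.a,P2.a)
|SC outcomes| = 5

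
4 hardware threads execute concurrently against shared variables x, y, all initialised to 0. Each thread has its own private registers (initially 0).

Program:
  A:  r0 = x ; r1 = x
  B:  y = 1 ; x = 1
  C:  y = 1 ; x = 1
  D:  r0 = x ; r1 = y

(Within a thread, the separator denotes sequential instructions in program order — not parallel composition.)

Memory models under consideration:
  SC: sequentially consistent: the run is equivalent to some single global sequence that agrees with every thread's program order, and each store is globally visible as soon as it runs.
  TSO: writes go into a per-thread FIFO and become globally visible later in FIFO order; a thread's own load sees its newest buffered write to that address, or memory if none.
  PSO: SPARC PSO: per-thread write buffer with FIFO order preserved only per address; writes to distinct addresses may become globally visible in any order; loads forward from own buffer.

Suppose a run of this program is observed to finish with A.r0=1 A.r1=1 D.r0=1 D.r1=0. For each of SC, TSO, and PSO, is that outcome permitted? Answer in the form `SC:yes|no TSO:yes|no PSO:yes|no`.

outcome vector order: (A.r0,A.r1,D.r0,D.r1)
SC (9): (0,0,0,0), (0,0,0,1), (0,0,1,1), (0,1,0,0), (0,1,0,1), (0,1,1,1), (1,1,0,0), (1,1,0,1), (1,1,1,1)
TSO (9): (0,0,0,0), (0,0,0,1), (0,0,1,1), (0,1,0,0), (0,1,0,1), (0,1,1,1), (1,1,0,0), (1,1,0,1), (1,1,1,1)
PSO (12): (0,0,0,0), (0,0,0,1), (0,0,1,0), (0,0,1,1), (0,1,0,0), (0,1,0,1), (0,1,1,0), (0,1,1,1), (1,1,0,0), (1,1,0,1), (1,1,1,0), (1,1,1,1)
target (1,1,1,0) ∈ {PSO}

SC:no TSO:no PSO:yes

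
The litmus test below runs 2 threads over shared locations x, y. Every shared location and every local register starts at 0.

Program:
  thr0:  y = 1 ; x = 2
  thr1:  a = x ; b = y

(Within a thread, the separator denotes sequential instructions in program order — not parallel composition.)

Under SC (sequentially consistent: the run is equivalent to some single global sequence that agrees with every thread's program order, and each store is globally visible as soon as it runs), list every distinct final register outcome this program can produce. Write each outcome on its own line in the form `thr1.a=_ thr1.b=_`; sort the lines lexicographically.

thr1.a=0 thr1.b=0
thr1.a=0 thr1.b=1
thr1.a=2 thr1.b=1

outcome vector order: (thr1.a,thr1.b)
|SC outcomes| = 3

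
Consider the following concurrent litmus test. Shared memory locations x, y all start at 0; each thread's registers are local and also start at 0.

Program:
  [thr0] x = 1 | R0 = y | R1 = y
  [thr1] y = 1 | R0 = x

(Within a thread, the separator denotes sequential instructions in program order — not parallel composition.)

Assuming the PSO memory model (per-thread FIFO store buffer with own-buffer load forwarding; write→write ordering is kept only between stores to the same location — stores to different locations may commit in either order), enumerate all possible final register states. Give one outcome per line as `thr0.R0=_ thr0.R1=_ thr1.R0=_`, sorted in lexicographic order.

thr0.R0=0 thr0.R1=0 thr1.R0=0
thr0.R0=0 thr0.R1=0 thr1.R0=1
thr0.R0=0 thr0.R1=1 thr1.R0=0
thr0.R0=0 thr0.R1=1 thr1.R0=1
thr0.R0=1 thr0.R1=1 thr1.R0=0
thr0.R0=1 thr0.R1=1 thr1.R0=1

outcome vector order: (thr0.R0,thr0.R1,thr1.R0)
|PSO outcomes| = 6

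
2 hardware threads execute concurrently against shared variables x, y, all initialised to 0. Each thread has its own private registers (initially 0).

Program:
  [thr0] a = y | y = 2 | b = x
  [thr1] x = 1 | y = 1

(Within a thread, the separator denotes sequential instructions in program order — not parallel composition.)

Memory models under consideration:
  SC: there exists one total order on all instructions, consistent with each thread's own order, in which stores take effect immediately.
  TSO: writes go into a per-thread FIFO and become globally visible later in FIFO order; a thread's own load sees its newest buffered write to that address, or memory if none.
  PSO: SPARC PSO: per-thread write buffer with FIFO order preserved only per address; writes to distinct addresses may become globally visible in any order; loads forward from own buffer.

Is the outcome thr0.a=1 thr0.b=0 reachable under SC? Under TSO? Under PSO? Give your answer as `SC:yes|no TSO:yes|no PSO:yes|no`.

outcome vector order: (thr0.a,thr0.b)
SC: 3 outcomes — {00 01 11}
TSO: 3 outcomes — {00 01 11}
PSO: 4 outcomes — {00 01 10 11}
target 10 ∈ {PSO}

SC:no TSO:no PSO:yes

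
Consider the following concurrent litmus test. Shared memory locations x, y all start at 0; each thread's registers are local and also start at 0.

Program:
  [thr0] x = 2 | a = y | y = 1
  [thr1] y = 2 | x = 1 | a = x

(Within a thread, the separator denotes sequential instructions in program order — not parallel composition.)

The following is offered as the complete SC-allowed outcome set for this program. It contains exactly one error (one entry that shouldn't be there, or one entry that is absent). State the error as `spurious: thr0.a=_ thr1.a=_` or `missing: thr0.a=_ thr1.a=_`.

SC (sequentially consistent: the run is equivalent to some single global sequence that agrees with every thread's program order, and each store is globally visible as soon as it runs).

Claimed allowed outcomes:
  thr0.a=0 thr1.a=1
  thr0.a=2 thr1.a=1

outcome vector order: (thr0.a,thr1.a)
SC (3): <0 1> <2 1> <2 2>
SC∖claimed = {<2 2>}

missing: thr0.a=2 thr1.a=2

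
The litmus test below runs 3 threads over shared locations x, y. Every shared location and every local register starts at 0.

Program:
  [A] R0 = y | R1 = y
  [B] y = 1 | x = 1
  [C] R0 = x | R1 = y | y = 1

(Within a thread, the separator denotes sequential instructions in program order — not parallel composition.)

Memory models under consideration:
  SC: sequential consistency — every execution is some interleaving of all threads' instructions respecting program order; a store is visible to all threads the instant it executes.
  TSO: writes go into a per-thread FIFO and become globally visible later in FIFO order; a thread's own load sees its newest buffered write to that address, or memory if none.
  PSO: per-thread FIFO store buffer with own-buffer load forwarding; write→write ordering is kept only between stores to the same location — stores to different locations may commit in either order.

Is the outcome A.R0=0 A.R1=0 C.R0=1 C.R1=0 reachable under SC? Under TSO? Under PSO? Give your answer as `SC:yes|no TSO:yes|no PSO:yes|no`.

outcome vector order: (A.R0,A.R1,C.R0,C.R1)
SC (9): <0 0 0 0>; <0 0 0 1>; <0 0 1 1>; <0 1 0 0>; <0 1 0 1>; <0 1 1 1>; <1 1 0 0>; <1 1 0 1>; <1 1 1 1>
TSO (9): <0 0 0 0>; <0 0 0 1>; <0 0 1 1>; <0 1 0 0>; <0 1 0 1>; <0 1 1 1>; <1 1 0 0>; <1 1 0 1>; <1 1 1 1>
PSO (12): <0 0 0 0>; <0 0 0 1>; <0 0 1 0>; <0 0 1 1>; <0 1 0 0>; <0 1 0 1>; <0 1 1 0>; <0 1 1 1>; <1 1 0 0>; <1 1 0 1>; <1 1 1 0>; <1 1 1 1>
target <0 0 1 0> ∈ {PSO}

SC:no TSO:no PSO:yes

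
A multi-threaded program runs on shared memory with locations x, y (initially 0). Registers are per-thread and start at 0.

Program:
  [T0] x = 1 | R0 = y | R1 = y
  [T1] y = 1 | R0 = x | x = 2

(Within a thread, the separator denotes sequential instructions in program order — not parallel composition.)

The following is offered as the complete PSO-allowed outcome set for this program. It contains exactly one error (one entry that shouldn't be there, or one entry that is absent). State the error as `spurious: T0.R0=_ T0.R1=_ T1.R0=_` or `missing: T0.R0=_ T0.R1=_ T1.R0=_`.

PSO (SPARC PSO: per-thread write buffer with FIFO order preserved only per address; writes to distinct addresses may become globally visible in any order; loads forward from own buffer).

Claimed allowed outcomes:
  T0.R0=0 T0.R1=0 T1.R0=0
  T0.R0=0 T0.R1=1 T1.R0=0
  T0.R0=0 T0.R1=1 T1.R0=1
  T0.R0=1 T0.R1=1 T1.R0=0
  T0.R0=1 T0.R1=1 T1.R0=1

missing: T0.R0=0 T0.R1=0 T1.R0=1

outcome vector order: (T0.R0,T0.R1,T1.R0)
[PSO] allowed = {<0 0 0>; <0 0 1>; <0 1 0>; <0 1 1>; <1 1 0>; <1 1 1>}
PSO∖claimed = {<0 0 1>}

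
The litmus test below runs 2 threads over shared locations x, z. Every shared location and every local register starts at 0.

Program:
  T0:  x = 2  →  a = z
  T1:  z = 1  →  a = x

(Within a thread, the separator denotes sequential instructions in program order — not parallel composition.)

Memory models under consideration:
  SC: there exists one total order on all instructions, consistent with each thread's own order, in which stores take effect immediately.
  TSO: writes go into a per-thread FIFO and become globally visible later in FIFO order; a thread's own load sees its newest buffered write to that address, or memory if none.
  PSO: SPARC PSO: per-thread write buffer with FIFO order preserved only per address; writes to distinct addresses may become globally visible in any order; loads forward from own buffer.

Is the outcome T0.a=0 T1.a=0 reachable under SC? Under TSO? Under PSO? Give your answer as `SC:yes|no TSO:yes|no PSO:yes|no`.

outcome vector order: (T0.a,T1.a)
under SC → 0/2 1/0 1/2
under TSO → 0/0 0/2 1/0 1/2
under PSO → 0/0 0/2 1/0 1/2
target 0/0 ∈ {TSO,PSO}

SC:no TSO:yes PSO:yes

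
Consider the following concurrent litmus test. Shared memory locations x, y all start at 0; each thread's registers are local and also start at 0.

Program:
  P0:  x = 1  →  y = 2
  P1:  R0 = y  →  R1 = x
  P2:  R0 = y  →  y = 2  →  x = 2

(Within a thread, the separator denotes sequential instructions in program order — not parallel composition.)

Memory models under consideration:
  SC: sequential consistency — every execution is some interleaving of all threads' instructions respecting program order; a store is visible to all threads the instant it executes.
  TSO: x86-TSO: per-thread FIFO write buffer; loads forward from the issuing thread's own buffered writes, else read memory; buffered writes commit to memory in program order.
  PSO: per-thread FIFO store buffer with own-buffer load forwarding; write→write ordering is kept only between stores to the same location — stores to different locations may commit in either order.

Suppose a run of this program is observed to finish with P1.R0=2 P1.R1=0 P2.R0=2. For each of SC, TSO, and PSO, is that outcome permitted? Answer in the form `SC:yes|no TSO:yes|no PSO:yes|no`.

outcome vector order: (P1.R0,P1.R1,P2.R0)
[SC] allowed = {000, 002, 010, 012, 020, 022, 200, 210, 212, 220, 222}
[TSO] allowed = {000, 002, 010, 012, 020, 022, 200, 210, 212, 220, 222}
[PSO] allowed = {000, 002, 010, 012, 020, 022, 200, 202, 210, 212, 220, 222}
target 202 ∈ {PSO}

SC:no TSO:no PSO:yes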